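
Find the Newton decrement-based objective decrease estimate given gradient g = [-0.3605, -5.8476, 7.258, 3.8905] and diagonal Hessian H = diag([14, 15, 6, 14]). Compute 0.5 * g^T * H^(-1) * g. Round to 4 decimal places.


Step 1: H is diagonal, so H^(-1) * g = [-0.0258, -0.3898, 1.2097, 0.2779].
Step 2: g^T H^(-1) g = sum_i g_i^2 / H_ii
  = (-0.3605)^2/14 + (-5.8476)^2/15 + (7.258)^2/6 + (3.8905)^2/14
  = 0.0093 + 2.2796 + 8.7798 + 1.0811 = 12.1498
Step 3: Objective decrease = 0.5 * g^T H^(-1) g = 6.0749


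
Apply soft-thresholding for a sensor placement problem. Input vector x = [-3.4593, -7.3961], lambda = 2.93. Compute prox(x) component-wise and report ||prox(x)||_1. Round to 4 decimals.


Soft-thresholding with lambda = 2.93:
prox(-3.4593) = sign(-3.4593)*max(|-3.4593| - 2.93, 0) = -0.5293
prox(-7.3961) = sign(-7.3961)*max(|-7.3961| - 2.93, 0) = -4.4661
prox(x) = [-0.5293, -4.4661]
||prox(x)||_1 = 0.5293 + 4.4661 = 4.9954


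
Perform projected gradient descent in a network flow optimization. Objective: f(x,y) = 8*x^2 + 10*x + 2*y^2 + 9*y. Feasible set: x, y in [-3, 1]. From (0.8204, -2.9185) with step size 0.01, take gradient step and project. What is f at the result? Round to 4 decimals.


Step 1: Compute gradient at (0.8204, -2.9185).
grad_x = 2*8*0.8204 + 10 = 23.1264
grad_y = 2*2*-2.9185 + 9 = -2.674
Step 2: Gradient step.
x_raw = 0.8204 - 0.01*23.1264 = 0.5891
y_raw = -2.9185 - 0.01*-2.674 = -2.8918
Step 3: Project onto [-3, 1].
x_proj = clip(0.5891) = 0.5891
y_proj = clip(-2.8918) = -2.8918
Step 4: Evaluate f.
f(0.5891, -2.8918) = -0.6333


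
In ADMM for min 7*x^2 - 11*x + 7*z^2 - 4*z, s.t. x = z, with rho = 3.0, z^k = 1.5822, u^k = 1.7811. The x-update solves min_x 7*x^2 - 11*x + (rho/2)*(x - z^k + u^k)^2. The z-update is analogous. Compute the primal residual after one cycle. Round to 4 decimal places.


ADMM iteration with rho = 3.0, z^k = 1.5822, u^k = 1.7811
Step 1: x-update.
Minimize 7*x^2 - 11*x + (3.0/2)*(x - 1.5822 + 1.7811)^2
FOC: (2*7 + 3.0)*x = 11 + 3.0*(1.5822 - 1.7811)
x^{k+1} = 0.612
Step 2: z-update.
Minimize 7*z^2 - 4*z + (3.0/2)*(0.612 - z + 1.7811)^2
FOC: (2*7 + 3.0)*z = 4 + 3.0*(0.612 + 1.7811)
z^{k+1} = 0.6576
Step 3: u-update.
u^{k+1} = 1.7811 + 0.612 - 0.6576 = 1.7355
Step 4: Primal residual = |0.612 - 0.6576| = 0.0456


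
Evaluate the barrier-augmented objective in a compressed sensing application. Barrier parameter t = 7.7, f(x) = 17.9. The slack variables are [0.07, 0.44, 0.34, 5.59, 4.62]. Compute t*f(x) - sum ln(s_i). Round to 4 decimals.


Step 1: Compute log-barrier.
ln values: [-2.6593, -0.821, -1.0788, 1.721, 1.5304]
phi = -(-2.6593 - 0.821 - 1.0788 + 1.721 + 1.5304) = 1.3077
Step 2: Compute augmented objective.
t*f(x) = 7.7*17.9 = 137.83
Total = 137.83 + 1.3077 = 139.1377


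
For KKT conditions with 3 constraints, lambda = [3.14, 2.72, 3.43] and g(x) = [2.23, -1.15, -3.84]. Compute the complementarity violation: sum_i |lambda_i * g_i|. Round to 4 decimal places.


KKT complementary slackness check:
lambda_1 * g_1 = 3.14 * 2.23 = 7.0022
lambda_2 * g_2 = 2.72 * -1.15 = -3.128
lambda_3 * g_3 = 3.43 * -3.84 = -13.1712
Total violation = 7.0022 + 3.128 + 13.1712 = 23.3014


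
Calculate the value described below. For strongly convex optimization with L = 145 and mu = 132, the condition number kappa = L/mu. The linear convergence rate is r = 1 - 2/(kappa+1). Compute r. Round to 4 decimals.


Step 1: Compute the condition number.
kappa = L/mu = 145/132 = 1.0985
Step 2: Compute the convergence rate.
r = 1 - 2/(kappa + 1) = 1 - 2*mu/(L + mu) = (L - mu)/(L + mu) = 13/277 = 0.0469


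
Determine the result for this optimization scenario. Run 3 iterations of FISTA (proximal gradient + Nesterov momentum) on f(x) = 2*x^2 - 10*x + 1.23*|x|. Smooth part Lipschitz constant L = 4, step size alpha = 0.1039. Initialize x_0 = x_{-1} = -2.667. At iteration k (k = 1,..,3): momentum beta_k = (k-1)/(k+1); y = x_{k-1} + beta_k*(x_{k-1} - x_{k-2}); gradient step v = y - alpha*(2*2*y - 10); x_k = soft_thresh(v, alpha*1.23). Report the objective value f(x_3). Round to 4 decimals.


FISTA on f(x) = 2*x^2 - 10*x + 1.23*|x|
L = 4, alpha = 0.1039
Iteration 1: beta = 0.0, y = -2.667 + 0.0*(-2.667 + 2.667) = -2.667
  grad(y) = -20.668, v = y - alpha*grad = -0.5196
  prox(v) = soft_thresh(-0.5196, 0.1278) = -0.3918
Iteration 2: beta = 0.3333, y = -0.3918 + 0.3333*(-0.3918 + 2.667) = 0.3666
  grad(y) = -8.5336, v = y - alpha*grad = 1.2532
  prox(v) = soft_thresh(1.2532, 0.1278) = 1.1254
Iteration 3: beta = 0.5, y = 1.1254 + 0.5*(1.1254 + 0.3918) = 1.8841
  grad(y) = -2.4637, v = y - alpha*grad = 2.14
  prox(v) = soft_thresh(2.14, 0.1278) = 2.0123
f(x_3) = 2*2.0123^2 - 10*2.0123 + 1.23*|2.0123| = -9.5491


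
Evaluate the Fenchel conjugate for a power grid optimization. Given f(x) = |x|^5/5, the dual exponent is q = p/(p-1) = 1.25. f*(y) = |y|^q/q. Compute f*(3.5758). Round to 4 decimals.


The conjugate exponent q satisfies 1/p + 1/q = 1.
p = 5, so q = 5/(5 - 1) = 1.25
|y|^q = 3.5758^1.25 = 4.9172
f*(3.5758) = 4.9172 / 1.25 = 3.9337


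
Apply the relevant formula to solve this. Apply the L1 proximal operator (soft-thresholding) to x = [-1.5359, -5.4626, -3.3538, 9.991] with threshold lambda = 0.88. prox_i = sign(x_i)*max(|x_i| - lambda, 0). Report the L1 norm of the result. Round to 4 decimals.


Soft-thresholding with lambda = 0.88:
prox(-1.5359) = sign(-1.5359)*max(|-1.5359| - 0.88, 0) = -0.6559
prox(-5.4626) = sign(-5.4626)*max(|-5.4626| - 0.88, 0) = -4.5826
prox(-3.3538) = sign(-3.3538)*max(|-3.3538| - 0.88, 0) = -2.4738
prox(9.991) = sign(9.991)*max(|9.991| - 0.88, 0) = 9.111
prox(x) = [-0.6559, -4.5826, -2.4738, 9.111]
||prox(x)||_1 = 0.6559 + 4.5826 + 2.4738 + 9.111 = 16.8233


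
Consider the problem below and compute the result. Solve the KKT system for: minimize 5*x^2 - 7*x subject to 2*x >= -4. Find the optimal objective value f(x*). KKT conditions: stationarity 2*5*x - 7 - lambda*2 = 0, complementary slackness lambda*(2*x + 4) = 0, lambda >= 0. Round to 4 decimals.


Step 1: Try lambda = 0 (constraint inactive).
Stationarity: 2*5*x - 7 = 0
x* = 7/(2*5) = 0.7
Check constraint: 2*0.7 = 1.4 >= -4 -- satisfied.
Step 2: Compute optimal value.
f(x*) = 5*0.7^2 - 7*0.7 = -2.45


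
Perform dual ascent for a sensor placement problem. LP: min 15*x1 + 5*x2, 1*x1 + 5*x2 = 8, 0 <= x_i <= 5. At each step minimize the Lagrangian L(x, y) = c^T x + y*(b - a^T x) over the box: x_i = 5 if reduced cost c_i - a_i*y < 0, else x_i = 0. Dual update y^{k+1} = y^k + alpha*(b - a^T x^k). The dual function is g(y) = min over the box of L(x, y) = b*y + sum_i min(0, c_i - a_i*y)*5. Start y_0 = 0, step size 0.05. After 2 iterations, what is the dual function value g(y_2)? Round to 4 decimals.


Dual ascent for LP: min 15*x1 + 5*x2, 1*x1 + 5*x2 = 8, 0 <= x_i <= 5
Step 1: y^k = 0.0, reduced costs: (15.0, 5.0)
  x^k = (0.0, 0.0), subgradient = b - a^T x = 8.0
  y^{k+1} = 0.0 + 0.05*8.0 = 0.4
Step 2: y^k = 0.4, reduced costs: (14.6, 3.0)
  x^k = (0.0, 0.0), subgradient = b - a^T x = 8.0
  y^{k+1} = 0.4 + 0.05*8.0 = 0.8
Dual objective at y_2 = 0.8: reduced costs (14.2, 1.0), box minimizer x = (0.0, 0.0)
g(y_2) = b*y + (c1 - a1*y)*x1 + (c2 - a2*y)*x2 = 8*0.8 + 14.2*0.0 + 1.0*0.0 = 6.4 + 0.0 + 0.0 = 6.4


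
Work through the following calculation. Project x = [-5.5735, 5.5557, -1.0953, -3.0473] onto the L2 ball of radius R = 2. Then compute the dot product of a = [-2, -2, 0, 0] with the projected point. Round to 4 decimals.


Step 1: Compute ||x|| (intermediates to 6 decimals).
||x|| = sqrt((-5.5735)^2 + 5.5557^2 + (-1.0953)^2 + (-3.0473)^2) = 8.509725
Step 2: Project.
Since ||x|| > R, scale = R/||x|| = 2/8.509725 = 0.235025, proj(x) = scale * x
proj(x) = [-1.309912, 1.305728, -0.257423, -0.716192]
Step 3: Dot product.
a^T * proj(x) = -2*(-1.309912) - 2*1.305728 + 0*(-0.257423) + 0*(-0.716192) = 0.0084


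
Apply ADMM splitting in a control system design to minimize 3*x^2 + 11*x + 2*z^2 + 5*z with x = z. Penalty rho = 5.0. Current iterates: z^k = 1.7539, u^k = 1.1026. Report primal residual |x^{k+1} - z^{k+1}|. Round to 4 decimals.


ADMM iteration with rho = 5.0, z^k = 1.7539, u^k = 1.1026
Step 1: x-update.
Minimize 3*x^2 + 11*x + (5.0/2)*(x - 1.7539 + 1.1026)^2
FOC: (2*3 + 5.0)*x = -11 + 5.0*(1.7539 - 1.1026)
x^{k+1} = -0.704
Step 2: z-update.
Minimize 2*z^2 + 5*z + (5.0/2)*(-0.704 - z + 1.1026)^2
FOC: (2*2 + 5.0)*z = -5 + 5.0*(-0.704 + 1.1026)
z^{k+1} = -0.3341
Step 3: u-update.
u^{k+1} = 1.1026 - 0.704 + 0.3341 = 0.7327
Step 4: Primal residual = |-0.704 + 0.3341| = 0.3699


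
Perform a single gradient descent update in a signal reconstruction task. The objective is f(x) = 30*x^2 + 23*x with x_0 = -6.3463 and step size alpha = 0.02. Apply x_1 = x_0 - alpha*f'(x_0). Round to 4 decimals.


We compute the gradient at x_0 and apply the update.
f'(x) = 60*x + 23
f'(-6.3463) = 60*-6.3463 + 23 = -357.778
x_1 = -6.3463 - 0.02*-357.778 = 0.8093


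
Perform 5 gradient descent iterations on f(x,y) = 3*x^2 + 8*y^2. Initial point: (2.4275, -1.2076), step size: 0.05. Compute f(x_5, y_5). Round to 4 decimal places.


Gradient descent on f(x,y) = 3*x^2 + 8*y^2.
Starting point: (2.4275, -1.2076), alpha = 0.05
Step 1: grad_x = 2*3*2.4275 = 14.565, grad_y = 2*8*-1.2076 = -19.3216
  x_1 = 2.4275 - 0.05*14.565 = 1.6993
  y_1 = -1.2076 - 0.05*-19.3216 = -0.2415
Step 2: grad_x = 2*3*1.6993 = 10.1955, grad_y = 2*8*-0.2415 = -3.8643
  x_2 = 1.6993 - 0.05*10.1955 = 1.1895
  y_2 = -0.2415 - 0.05*-3.8643 = -0.0483
Step 3: grad_x = 2*3*1.1895 = 7.1369, grad_y = 2*8*-0.0483 = -0.7729
  x_3 = 1.1895 - 0.05*7.1369 = 0.8326
  y_3 = -0.0483 - 0.05*-0.7729 = -0.0097
Step 4: grad_x = 2*3*0.8326 = 4.9958, grad_y = 2*8*-0.0097 = -0.1546
  x_4 = 0.8326 - 0.05*4.9958 = 0.5828
  y_4 = -0.0097 - 0.05*-0.1546 = -0.0019
Step 5: grad_x = 2*3*0.5828 = 3.4971, grad_y = 2*8*-0.0019 = -0.0309
  x_5 = 0.5828 - 0.05*3.4971 = 0.408
  y_5 = -0.0019 - 0.05*-0.0309 = -0.0004
f(0.408, -0.0004) = 3*0.408^2 + 8*(-0.0004)^2 = 0.4994


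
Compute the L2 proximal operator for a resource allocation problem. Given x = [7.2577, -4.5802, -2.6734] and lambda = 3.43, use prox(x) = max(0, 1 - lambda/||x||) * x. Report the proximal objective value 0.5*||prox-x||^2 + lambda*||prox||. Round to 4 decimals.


Step 1: Compute ||x||.
||x|| = 8.9889
Step 2: Compute scaling factor.
scale = max(0, 1 - 3.43/8.9889) = 0.6184
Step 3: prox(x) = [4.4883, -2.8325, -1.6533]
||prox(x)|| = 5.5589
Step 4: Proximal objective.
0.5*||prox-x||^2 = 5.8825
lambda*||prox|| = 19.067
Total = 24.9493


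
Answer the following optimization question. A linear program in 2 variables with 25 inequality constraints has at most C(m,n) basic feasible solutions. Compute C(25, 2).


Each vertex corresponds to some choice of n active constraints out of m, so the number of vertices is at most C(m, n) = m! / (n!(m-n)!).
m = 25, n = 2
Numerator: 25 * 24
Denominator: 2! = 2
C(25, 2) = 300


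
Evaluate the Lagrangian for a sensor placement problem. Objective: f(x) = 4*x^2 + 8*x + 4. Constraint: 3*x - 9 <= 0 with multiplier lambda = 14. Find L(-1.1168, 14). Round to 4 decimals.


Step 1: Evaluate f(x).
f(-1.1168) = 4*(-1.1168)^2 + 8*(-1.1168) + 4 = 0.0546
Step 2: Evaluate g(x).
g(-1.1168) = 3*-1.1168 - 9 = -12.3504
Step 3: Compute Lagrangian.
L = 0.0546 + 14*-12.3504 = -172.851


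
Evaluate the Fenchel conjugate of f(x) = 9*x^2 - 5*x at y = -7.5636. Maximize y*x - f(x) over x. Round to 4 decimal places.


f*(y) = sup_x {y*x - a*x^2 - b*x} = sup_x {(y-b)*x - a*x^2}
FOC: (y - b) - 2a*x = 0 => x* = (y - b)/(2a)
x* = (-7.5636 + 5)/(2*9) = -0.1424
f*(-7.5636) = (y-b)^2/(4a) = (-7.5636 + 5)^2/(4*9)
= 6.572/36 = 0.1826


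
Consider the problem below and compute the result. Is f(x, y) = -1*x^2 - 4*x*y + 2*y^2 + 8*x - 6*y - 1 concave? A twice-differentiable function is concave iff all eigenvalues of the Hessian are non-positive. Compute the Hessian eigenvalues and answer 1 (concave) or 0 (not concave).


The Hessian of f(x,y) = -1*x^2 - 4*x*y + 2*y^2 + 8*x - 6*y - 1 is:
H = [[-2, -4], [-4, 4]]
Trace = -2 + 4 = 2
Determinant = -2*4 - (-4)^2 = -24
Discriminant = (2)^2 - 4*-24 = 100.0
Eigenvalues: lambda_1 = -4.0, lambda_2 = 6.0
The function is not concave.

0


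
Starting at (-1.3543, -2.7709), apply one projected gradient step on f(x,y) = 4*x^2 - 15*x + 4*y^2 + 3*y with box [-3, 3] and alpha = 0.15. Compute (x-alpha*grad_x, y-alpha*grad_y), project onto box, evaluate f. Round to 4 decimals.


Step 1: Compute gradient at (-1.3543, -2.7709).
grad_x = 2*4*-1.3543 - 15 = -25.8344
grad_y = 2*4*-2.7709 + 3 = -19.1672
Step 2: Gradient step.
x_raw = -1.3543 - 0.15*-25.8344 = 2.5209
y_raw = -2.7709 - 0.15*-19.1672 = 0.1042
Step 3: Project onto [-3, 3].
x_proj = clip(2.5209) = 2.5209
y_proj = clip(0.1042) = 0.1042
Step 4: Evaluate f.
f(2.5209, 0.1042) = -12.038


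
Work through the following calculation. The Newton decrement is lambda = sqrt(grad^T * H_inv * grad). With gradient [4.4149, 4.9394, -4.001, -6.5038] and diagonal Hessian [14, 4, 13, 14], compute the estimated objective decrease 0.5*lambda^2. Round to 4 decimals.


Step 1: H is diagonal, so H^(-1) * g = [0.3154, 1.2349, -0.3078, -0.4646].
Step 2: g^T H^(-1) g = sum_i g_i^2 / H_ii
  = (4.4149)^2/14 + (4.9394)^2/4 + (-4.001)^2/13 + (-6.5038)^2/14
  = 1.3922 + 6.0994 + 1.2314 + 3.0214 = 11.7444
Step 3: Objective decrease = 0.5 * g^T H^(-1) g = 5.8722


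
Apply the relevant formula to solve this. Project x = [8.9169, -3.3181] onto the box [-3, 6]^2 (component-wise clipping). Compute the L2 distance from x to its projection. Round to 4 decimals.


Project each component onto [-3, 6].
clip(8.9169) = 6.0, clip(-3.3181) = -3.0
Projection = [6.0, -3.0]
Squared diffs: [8.5083, 0.1012]
Distance = sqrt(8.6095) = 2.9342


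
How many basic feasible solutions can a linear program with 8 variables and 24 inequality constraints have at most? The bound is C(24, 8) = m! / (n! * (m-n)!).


Each vertex corresponds to some choice of n active constraints out of m, so the number of vertices is at most C(m, n) = m! / (n!(m-n)!).
m = 24, n = 8
Numerator: 24 * 23 * 22 * 21 * 20 * 19 * 18 * 17
Denominator: 8! = 40320
C(24, 8) = 735471


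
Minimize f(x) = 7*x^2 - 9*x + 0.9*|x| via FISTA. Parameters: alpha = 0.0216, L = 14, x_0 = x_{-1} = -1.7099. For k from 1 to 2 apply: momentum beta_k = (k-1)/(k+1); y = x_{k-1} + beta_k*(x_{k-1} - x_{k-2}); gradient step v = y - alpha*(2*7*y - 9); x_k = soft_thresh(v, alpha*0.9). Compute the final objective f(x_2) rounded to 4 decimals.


FISTA on f(x) = 7*x^2 - 9*x + 0.9*|x|
L = 14, alpha = 0.0216
Iteration 1: beta = 0.0, y = -1.7099 + 0.0*(-1.7099 + 1.7099) = -1.7099
  grad(y) = -32.9386, v = y - alpha*grad = -0.9984
  prox(v) = soft_thresh(-0.9984, 0.0194) = -0.979
Iteration 2: beta = 0.3333, y = -0.979 + 0.3333*(-0.979 + 1.7099) = -0.7353
  grad(y) = -19.2949, v = y - alpha*grad = -0.3186
  prox(v) = soft_thresh(-0.3186, 0.0194) = -0.2991
f(x_2) = 7*(-0.2991)^2 - 9*(-0.2991) + 0.9*|-0.2991| = 3.5879


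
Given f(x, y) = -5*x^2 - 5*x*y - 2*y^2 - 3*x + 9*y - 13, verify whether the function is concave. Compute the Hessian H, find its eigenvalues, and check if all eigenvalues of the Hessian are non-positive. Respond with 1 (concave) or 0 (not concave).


The Hessian of f(x,y) = -5*x^2 - 5*x*y - 2*y^2 - 3*x + 9*y - 13 is:
H = [[-10, -5], [-5, -4]]
Trace = -10 - 4 = -14
Determinant = -10*-4 - (-5)^2 = 15
Discriminant = (-14)^2 - 4*15 = 136.0
Eigenvalues: lambda_1 = -12.831, lambda_2 = -1.169
The function is concave.

1


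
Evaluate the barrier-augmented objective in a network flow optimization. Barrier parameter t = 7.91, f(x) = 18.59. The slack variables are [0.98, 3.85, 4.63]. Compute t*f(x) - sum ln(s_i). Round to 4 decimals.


Step 1: Compute log-barrier.
ln values: [-0.0202, 1.3481, 1.5326]
phi = -(-0.0202 + 1.3481 + 1.5326) = -2.8604
Step 2: Compute augmented objective.
t*f(x) = 7.91*18.59 = 147.0469
Total = 147.0469 - 2.8604 = 144.1865


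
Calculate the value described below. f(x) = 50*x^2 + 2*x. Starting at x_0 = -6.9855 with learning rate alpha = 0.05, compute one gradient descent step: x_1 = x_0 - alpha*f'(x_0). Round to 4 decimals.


We compute the gradient at x_0 and apply the update.
f'(x) = 100*x + 2
f'(-6.9855) = 100*-6.9855 + 2 = -696.55
x_1 = -6.9855 - 0.05*-696.55 = 27.842


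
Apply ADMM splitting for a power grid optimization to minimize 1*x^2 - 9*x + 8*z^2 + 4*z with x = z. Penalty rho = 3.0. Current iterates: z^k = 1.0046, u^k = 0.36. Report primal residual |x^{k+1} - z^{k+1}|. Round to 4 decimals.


ADMM iteration with rho = 3.0, z^k = 1.0046, u^k = 0.36
Step 1: x-update.
Minimize 1*x^2 - 9*x + (3.0/2)*(x - 1.0046 + 0.36)^2
FOC: (2*1 + 3.0)*x = 9 + 3.0*(1.0046 - 0.36)
x^{k+1} = 2.1868
Step 2: z-update.
Minimize 8*z^2 + 4*z + (3.0/2)*(2.1868 - z + 0.36)^2
FOC: (2*8 + 3.0)*z = -4 + 3.0*(2.1868 + 0.36)
z^{k+1} = 0.1916
Step 3: u-update.
u^{k+1} = 0.36 + 2.1868 - 0.1916 = 2.3552
Step 4: Primal residual = |2.1868 - 0.1916| = 1.9952


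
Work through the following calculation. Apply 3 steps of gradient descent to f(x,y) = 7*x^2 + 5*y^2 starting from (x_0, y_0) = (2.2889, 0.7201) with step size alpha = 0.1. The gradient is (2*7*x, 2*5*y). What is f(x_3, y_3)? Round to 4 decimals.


Gradient descent on f(x,y) = 7*x^2 + 5*y^2.
Starting point: (2.2889, 0.7201), alpha = 0.1
Step 1: grad_x = 2*7*2.2889 = 32.0446, grad_y = 2*5*0.7201 = 7.201
  x_1 = 2.2889 - 0.1*32.0446 = -0.9156
  y_1 = 0.7201 - 0.1*7.201 = 0.0
Step 2: grad_x = 2*7*-0.9156 = -12.8178, grad_y = 2*5*0.0 = 0.0
  x_2 = -0.9156 - 0.1*-12.8178 = 0.3662
  y_2 = 0.0 - 0.1*0.0 = 0.0
Step 3: grad_x = 2*7*0.3662 = 5.1271, grad_y = 2*5*0.0 = 0.0
  x_3 = 0.3662 - 0.1*5.1271 = -0.1465
  y_3 = 0.0 - 0.1*0.0 = 0.0
f(-0.1465, 0.0) = 7*(-0.1465)^2 + 5*0.0^2 = 0.1502


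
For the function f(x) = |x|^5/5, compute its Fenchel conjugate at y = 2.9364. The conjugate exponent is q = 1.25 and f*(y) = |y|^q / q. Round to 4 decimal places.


The conjugate exponent q satisfies 1/p + 1/q = 1.
p = 5, so q = 5/(5 - 1) = 1.25
|y|^q = 2.9364^1.25 = 3.8439
f*(2.9364) = 3.8439 / 1.25 = 3.0751


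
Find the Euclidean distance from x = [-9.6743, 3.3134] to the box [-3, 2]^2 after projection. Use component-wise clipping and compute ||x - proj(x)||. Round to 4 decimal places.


Project each component onto [-3, 2].
clip(-9.6743) = -3.0, clip(3.3134) = 2.0
Projection = [-3.0, 2.0]
Squared diffs: [44.5463, 1.725]
Distance = sqrt(46.2713) = 6.8023


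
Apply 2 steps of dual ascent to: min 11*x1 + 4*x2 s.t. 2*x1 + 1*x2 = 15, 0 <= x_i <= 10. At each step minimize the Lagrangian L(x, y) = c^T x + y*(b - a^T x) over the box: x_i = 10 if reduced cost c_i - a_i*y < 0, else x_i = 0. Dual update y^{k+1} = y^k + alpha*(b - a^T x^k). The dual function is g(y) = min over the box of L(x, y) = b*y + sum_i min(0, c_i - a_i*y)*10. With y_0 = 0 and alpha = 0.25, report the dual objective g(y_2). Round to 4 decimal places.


Dual ascent for LP: min 11*x1 + 4*x2, 2*x1 + 1*x2 = 15, 0 <= x_i <= 10
Step 1: y^k = 0.0, reduced costs: (11.0, 4.0)
  x^k = (0.0, 0.0), subgradient = b - a^T x = 15.0
  y^{k+1} = 0.0 + 0.25*15.0 = 3.75
Step 2: y^k = 3.75, reduced costs: (3.5, 0.25)
  x^k = (0.0, 0.0), subgradient = b - a^T x = 15.0
  y^{k+1} = 3.75 + 0.25*15.0 = 7.5
Dual objective at y_2 = 7.5: reduced costs (-4.0, -3.5), box minimizer x = (10.0, 10.0)
g(y_2) = b*y + (c1 - a1*y)*x1 + (c2 - a2*y)*x2 = 15*7.5 + (-4.0)*10.0 + (-3.5)*10.0 = 112.5 - 40.0 - 35.0 = 37.5


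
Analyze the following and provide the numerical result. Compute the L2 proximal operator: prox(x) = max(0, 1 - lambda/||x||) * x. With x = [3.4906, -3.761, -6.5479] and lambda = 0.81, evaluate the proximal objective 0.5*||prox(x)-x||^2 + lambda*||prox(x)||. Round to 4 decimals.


Step 1: Compute ||x||.
||x|| = 8.3189
Step 2: Compute scaling factor.
scale = max(0, 1 - 0.81/8.3189) = 0.9026
Step 3: prox(x) = [3.1507, -3.3948, -5.9103]
||prox(x)|| = 7.5089
Step 4: Proximal objective.
0.5*||prox-x||^2 = 0.3281
lambda*||prox|| = 6.0822
Total = 6.4103


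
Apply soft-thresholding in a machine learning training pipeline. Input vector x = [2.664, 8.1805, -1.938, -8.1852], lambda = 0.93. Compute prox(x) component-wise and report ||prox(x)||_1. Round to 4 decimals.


Soft-thresholding with lambda = 0.93:
prox(2.664) = sign(2.664)*max(|2.664| - 0.93, 0) = 1.734
prox(8.1805) = sign(8.1805)*max(|8.1805| - 0.93, 0) = 7.2505
prox(-1.938) = sign(-1.938)*max(|-1.938| - 0.93, 0) = -1.008
prox(-8.1852) = sign(-8.1852)*max(|-8.1852| - 0.93, 0) = -7.2552
prox(x) = [1.734, 7.2505, -1.008, -7.2552]
||prox(x)||_1 = 1.734 + 7.2505 + 1.008 + 7.2552 = 17.2477


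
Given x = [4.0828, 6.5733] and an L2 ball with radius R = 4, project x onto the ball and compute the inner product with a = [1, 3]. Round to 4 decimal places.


Step 1: Compute ||x|| (intermediates to 6 decimals).
||x|| = sqrt(4.0828^2 + 6.5733^2) = 7.738057
Step 2: Project.
Since ||x|| > R, scale = R/||x|| = 4/7.738057 = 0.516926, proj(x) = scale * x
proj(x) = [2.110505, 3.39791]
Step 3: Dot product.
a^T * proj(x) = 1*2.110505 + 3*3.39791 = 12.3042


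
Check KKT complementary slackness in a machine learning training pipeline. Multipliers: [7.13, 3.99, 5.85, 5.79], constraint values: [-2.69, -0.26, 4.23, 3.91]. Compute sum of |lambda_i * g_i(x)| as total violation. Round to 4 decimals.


KKT complementary slackness check:
lambda_1 * g_1 = 7.13 * -2.69 = -19.1797
lambda_2 * g_2 = 3.99 * -0.26 = -1.0374
lambda_3 * g_3 = 5.85 * 4.23 = 24.7455
lambda_4 * g_4 = 5.79 * 3.91 = 22.6389
Total violation = 19.1797 + 1.0374 + 24.7455 + 22.6389 = 67.6015


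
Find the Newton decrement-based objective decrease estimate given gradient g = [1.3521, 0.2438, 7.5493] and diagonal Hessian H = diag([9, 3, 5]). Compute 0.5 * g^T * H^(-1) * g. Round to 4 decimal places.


Step 1: H is diagonal, so H^(-1) * g = [0.1502, 0.0813, 1.5099].
Step 2: g^T H^(-1) g = sum_i g_i^2 / H_ii
  = (1.3521)^2/9 + (0.2438)^2/3 + (7.5493)^2/5
  = 0.2031 + 0.0198 + 11.3984 = 11.6213
Step 3: Objective decrease = 0.5 * g^T H^(-1) g = 5.8107


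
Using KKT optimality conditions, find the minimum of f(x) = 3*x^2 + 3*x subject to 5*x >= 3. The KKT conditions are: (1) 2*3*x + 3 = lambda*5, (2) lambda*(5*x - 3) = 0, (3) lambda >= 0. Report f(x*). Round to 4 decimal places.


Step 1: Try lambda = 0 (constraint inactive).
x_unc = -3/(2*3) = -0.5
Check: 5*-0.5 = -2.5 < 3 -- violated!
Step 2: Constraint must be active: 5*x = 3
x* = 3/5 = 0.6
lambda = (2*3*0.6 + 3)/5 = 1.32
Step 3: Compute optimal value.
f(x*) = 3*0.6^2 + 3*0.6 = 2.88


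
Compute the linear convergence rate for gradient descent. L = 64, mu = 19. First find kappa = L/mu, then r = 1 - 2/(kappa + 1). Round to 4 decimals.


Step 1: Compute the condition number.
kappa = L/mu = 64/19 = 3.3684
Step 2: Compute the convergence rate.
r = 1 - 2/(kappa + 1) = 1 - 2*mu/(L + mu) = (L - mu)/(L + mu) = 45/83 = 0.5422


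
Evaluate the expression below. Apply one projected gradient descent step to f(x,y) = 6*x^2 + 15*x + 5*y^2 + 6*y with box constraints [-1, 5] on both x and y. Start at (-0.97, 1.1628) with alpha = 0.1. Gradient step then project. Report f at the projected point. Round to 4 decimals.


Step 1: Compute gradient at (-0.97, 1.1628).
grad_x = 2*6*-0.97 + 15 = 3.36
grad_y = 2*5*1.1628 + 6 = 17.628
Step 2: Gradient step.
x_raw = -0.97 - 0.1*3.36 = -1.306
y_raw = 1.1628 - 0.1*17.628 = -0.6
Step 3: Project onto [-1, 5].
x_proj = clip(-1.306) = -1.0
y_proj = clip(-0.6) = -0.6
Step 4: Evaluate f.
f(-1.0, -0.6) = -10.8


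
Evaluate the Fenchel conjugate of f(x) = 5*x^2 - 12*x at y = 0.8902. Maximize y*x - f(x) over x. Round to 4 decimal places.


f*(y) = sup_x {y*x - a*x^2 - b*x} = sup_x {(y-b)*x - a*x^2}
FOC: (y - b) - 2a*x = 0 => x* = (y - b)/(2a)
x* = (0.8902 + 12)/(2*5) = 1.289
f*(0.8902) = (y-b)^2/(4a) = (0.8902 + 12)^2/(4*5)
= 166.1573/20 = 8.3079


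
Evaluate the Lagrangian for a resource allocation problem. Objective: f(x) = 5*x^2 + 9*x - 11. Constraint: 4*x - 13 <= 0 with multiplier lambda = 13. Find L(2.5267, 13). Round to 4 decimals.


Step 1: Evaluate f(x).
f(2.5267) = 5*2.5267^2 + 9*2.5267 - 11 = 43.6614
Step 2: Evaluate g(x).
g(2.5267) = 4*2.5267 - 13 = -2.8932
Step 3: Compute Lagrangian.
L = 43.6614 + 13*-2.8932 = 6.0498


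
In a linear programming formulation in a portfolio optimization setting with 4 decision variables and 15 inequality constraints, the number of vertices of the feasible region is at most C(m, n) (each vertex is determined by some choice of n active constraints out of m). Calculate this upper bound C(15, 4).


Each vertex corresponds to some choice of n active constraints out of m, so the number of vertices is at most C(m, n) = m! / (n!(m-n)!).
m = 15, n = 4
Numerator: 15 * 14 * 13 * 12
Denominator: 4! = 24
C(15, 4) = 1365


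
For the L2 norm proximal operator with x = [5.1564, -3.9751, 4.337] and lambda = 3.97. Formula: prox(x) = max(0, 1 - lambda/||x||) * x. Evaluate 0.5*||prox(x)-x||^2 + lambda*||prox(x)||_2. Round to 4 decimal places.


Step 1: Compute ||x||.
||x|| = 7.823
Step 2: Compute scaling factor.
scale = max(0, 1 - 3.97/7.823) = 0.4925
Step 3: prox(x) = [2.5396, -1.9578, 2.1361]
||prox(x)|| = 3.853
Step 4: Proximal objective.
0.5*||prox-x||^2 = 7.8805
lambda*||prox|| = 15.2964
Total = 23.1769


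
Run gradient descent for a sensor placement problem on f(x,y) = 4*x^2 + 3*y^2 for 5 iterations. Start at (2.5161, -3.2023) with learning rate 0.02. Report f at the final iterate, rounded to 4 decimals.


Gradient descent on f(x,y) = 4*x^2 + 3*y^2.
Starting point: (2.5161, -3.2023), alpha = 0.02
Step 1: grad_x = 2*4*2.5161 = 20.1288, grad_y = 2*3*-3.2023 = -19.2138
  x_1 = 2.5161 - 0.02*20.1288 = 2.1135
  y_1 = -3.2023 - 0.02*-19.2138 = -2.818
Step 2: grad_x = 2*4*2.1135 = 16.9082, grad_y = 2*3*-2.818 = -16.9081
  x_2 = 2.1135 - 0.02*16.9082 = 1.7754
  y_2 = -2.818 - 0.02*-16.9081 = -2.4799
Step 3: grad_x = 2*4*1.7754 = 14.2029, grad_y = 2*3*-2.4799 = -14.8792
  x_3 = 1.7754 - 0.02*14.2029 = 1.4913
  y_3 = -2.4799 - 0.02*-14.8792 = -2.1823
Step 4: grad_x = 2*4*1.4913 = 11.9304, grad_y = 2*3*-2.1823 = -13.0937
  x_4 = 1.4913 - 0.02*11.9304 = 1.2527
  y_4 = -2.1823 - 0.02*-13.0937 = -1.9204
Step 5: grad_x = 2*4*1.2527 = 10.0216, grad_y = 2*3*-1.9204 = -11.5224
  x_5 = 1.2527 - 0.02*10.0216 = 1.0523
  y_5 = -1.9204 - 0.02*-11.5224 = -1.69
f(1.0523, -1.69) = 4*1.0523^2 + 3*(-1.69)^2 = 12.9969


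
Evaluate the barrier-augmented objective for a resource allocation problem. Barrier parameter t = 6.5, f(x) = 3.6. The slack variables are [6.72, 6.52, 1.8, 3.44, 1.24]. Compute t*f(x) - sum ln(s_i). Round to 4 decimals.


Step 1: Compute log-barrier.
ln values: [1.9051, 1.8749, 0.5878, 1.2355, 0.2151]
phi = -(1.9051 + 1.8749 + 0.5878 + 1.2355 + 0.2151) = -5.8183
Step 2: Compute augmented objective.
t*f(x) = 6.5*3.6 = 23.4
Total = 23.4 - 5.8183 = 17.5817


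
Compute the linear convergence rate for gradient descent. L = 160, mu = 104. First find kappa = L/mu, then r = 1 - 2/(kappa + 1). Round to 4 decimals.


Step 1: Compute the condition number.
kappa = L/mu = 160/104 = 1.5385
Step 2: Compute the convergence rate.
r = 1 - 2/(kappa + 1) = 1 - 2*mu/(L + mu) = (L - mu)/(L + mu) = 56/264 = 0.2121


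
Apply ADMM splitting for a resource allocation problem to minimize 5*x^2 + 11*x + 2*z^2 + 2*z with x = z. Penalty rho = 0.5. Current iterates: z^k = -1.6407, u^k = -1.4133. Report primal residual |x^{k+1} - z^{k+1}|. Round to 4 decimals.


ADMM iteration with rho = 0.5, z^k = -1.6407, u^k = -1.4133
Step 1: x-update.
Minimize 5*x^2 + 11*x + (0.5/2)*(x + 1.6407 - 1.4133)^2
FOC: (2*5 + 0.5)*x = -11 + 0.5*(-1.6407 + 1.4133)
x^{k+1} = -1.0584
Step 2: z-update.
Minimize 2*z^2 + 2*z + (0.5/2)*(-1.0584 - z - 1.4133)^2
FOC: (2*2 + 0.5)*z = -2 + 0.5*(-1.0584 - 1.4133)
z^{k+1} = -0.7191
Step 3: u-update.
u^{k+1} = -1.4133 - 1.0584 + 0.7191 = -1.7527
Step 4: Primal residual = |-1.0584 + 0.7191| = 0.3394


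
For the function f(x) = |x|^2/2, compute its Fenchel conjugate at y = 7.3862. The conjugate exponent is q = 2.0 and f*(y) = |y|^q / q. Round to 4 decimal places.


The conjugate exponent q satisfies 1/p + 1/q = 1.
p = 2, so q = 2/(2 - 1) = 2.0
|y|^q = 7.3862^2.0 = 54.556
f*(7.3862) = 54.556 / 2.0 = 27.278


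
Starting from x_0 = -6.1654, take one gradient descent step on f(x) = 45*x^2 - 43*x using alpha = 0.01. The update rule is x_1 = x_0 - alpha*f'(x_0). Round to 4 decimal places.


We compute the gradient at x_0 and apply the update.
f'(x) = 90*x - 43
f'(-6.1654) = 90*-6.1654 - 43 = -597.886
x_1 = -6.1654 - 0.01*-597.886 = -0.1865


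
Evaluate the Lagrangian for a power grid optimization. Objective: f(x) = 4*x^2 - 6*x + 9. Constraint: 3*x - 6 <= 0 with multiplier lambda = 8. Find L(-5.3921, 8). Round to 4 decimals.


Step 1: Evaluate f(x).
f(-5.3921) = 4*(-5.3921)^2 - 6*(-5.3921) + 9 = 157.6516
Step 2: Evaluate g(x).
g(-5.3921) = 3*-5.3921 - 6 = -22.1763
Step 3: Compute Lagrangian.
L = 157.6516 + 8*-22.1763 = -19.7588


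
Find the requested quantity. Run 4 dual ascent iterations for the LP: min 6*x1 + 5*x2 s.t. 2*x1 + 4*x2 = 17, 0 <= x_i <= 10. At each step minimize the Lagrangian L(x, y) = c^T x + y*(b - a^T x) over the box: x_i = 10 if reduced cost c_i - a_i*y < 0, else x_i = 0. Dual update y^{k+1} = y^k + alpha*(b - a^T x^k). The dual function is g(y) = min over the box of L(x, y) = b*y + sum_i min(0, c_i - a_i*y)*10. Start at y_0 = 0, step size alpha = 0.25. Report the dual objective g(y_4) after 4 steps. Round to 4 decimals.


Dual ascent for LP: min 6*x1 + 5*x2, 2*x1 + 4*x2 = 17, 0 <= x_i <= 10
Step 1: y^k = 0.0, reduced costs: (6.0, 5.0)
  x^k = (0.0, 0.0), subgradient = b - a^T x = 17.0
  y^{k+1} = 0.0 + 0.25*17.0 = 4.25
Step 2: y^k = 4.25, reduced costs: (-2.5, -12.0)
  x^k = (10.0, 10.0), subgradient = b - a^T x = -43.0
  y^{k+1} = 4.25 + 0.25*-43.0 = -6.5
Step 3: y^k = -6.5, reduced costs: (19.0, 31.0)
  x^k = (0.0, 0.0), subgradient = b - a^T x = 17.0
  y^{k+1} = -6.5 + 0.25*17.0 = -2.25
Step 4: y^k = -2.25, reduced costs: (10.5, 14.0)
  x^k = (0.0, 0.0), subgradient = b - a^T x = 17.0
  y^{k+1} = -2.25 + 0.25*17.0 = 2.0
Dual objective at y_4 = 2.0: reduced costs (2.0, -3.0), box minimizer x = (0.0, 10.0)
g(y_4) = b*y + (c1 - a1*y)*x1 + (c2 - a2*y)*x2 = 17*2.0 + 2.0*0.0 + (-3.0)*10.0 = 34.0 + 0.0 - 30.0 = 4.0


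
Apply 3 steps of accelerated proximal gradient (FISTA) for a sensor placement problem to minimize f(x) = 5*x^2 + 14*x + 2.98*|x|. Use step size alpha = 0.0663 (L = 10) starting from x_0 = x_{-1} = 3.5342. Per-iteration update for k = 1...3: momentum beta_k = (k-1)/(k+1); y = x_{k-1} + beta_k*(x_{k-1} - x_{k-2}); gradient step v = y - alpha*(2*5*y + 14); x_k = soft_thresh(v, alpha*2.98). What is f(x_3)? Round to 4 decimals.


FISTA on f(x) = 5*x^2 + 14*x + 2.98*|x|
L = 10, alpha = 0.0663
Iteration 1: beta = 0.0, y = 3.5342 + 0.0*(3.5342 - 3.5342) = 3.5342
  grad(y) = 49.342, v = y - alpha*grad = 0.2628
  prox(v) = soft_thresh(0.2628, 0.1976) = 0.0653
Iteration 2: beta = 0.3333, y = 0.0653 + 0.3333*(0.0653 - 3.5342) = -1.0911
  grad(y) = 3.0894, v = y - alpha*grad = -1.2959
  prox(v) = soft_thresh(-1.2959, 0.1976) = -1.0983
Iteration 3: beta = 0.5, y = -1.0983 + 0.5*(-1.0983 - 0.0653) = -1.6801
  grad(y) = -2.801, v = y - alpha*grad = -1.4944
  prox(v) = soft_thresh(-1.4944, 0.1976) = -1.2968
f(x_3) = 5*(-1.2968)^2 + 14*(-1.2968) + 2.98*|-1.2968| = -5.8822


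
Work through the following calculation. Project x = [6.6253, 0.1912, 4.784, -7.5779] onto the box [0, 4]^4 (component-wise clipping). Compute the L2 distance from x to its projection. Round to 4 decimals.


Project each component onto [0, 4].
clip(6.6253) = 4.0, clip(0.1912) = 0.1912, clip(4.784) = 4.0, clip(-7.5779) = 0.0
Projection = [4.0, 0.1912, 4.0, 0.0]
Squared diffs: [6.8922, 0.0, 0.6147, 57.4246]
Distance = sqrt(64.9315) = 8.058


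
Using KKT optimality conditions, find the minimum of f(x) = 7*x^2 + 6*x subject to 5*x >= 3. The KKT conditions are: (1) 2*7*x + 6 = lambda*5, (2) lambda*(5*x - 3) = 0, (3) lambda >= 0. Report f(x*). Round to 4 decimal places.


Step 1: Try lambda = 0 (constraint inactive).
x_unc = -6/(2*7) = -0.4286
Check: 5*-0.4286 = -2.143 < 3 -- violated!
Step 2: Constraint must be active: 5*x = 3
x* = 3/5 = 0.6
lambda = (2*7*0.6 + 6)/5 = 2.88
Step 3: Compute optimal value.
f(x*) = 7*0.6^2 + 6*0.6 = 6.12


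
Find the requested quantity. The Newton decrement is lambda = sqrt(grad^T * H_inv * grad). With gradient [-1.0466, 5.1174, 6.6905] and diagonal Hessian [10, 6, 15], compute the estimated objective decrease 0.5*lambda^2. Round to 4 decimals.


Step 1: H is diagonal, so H^(-1) * g = [-0.1047, 0.8529, 0.446].
Step 2: g^T H^(-1) g = sum_i g_i^2 / H_ii
  = (-1.0466)^2/10 + (5.1174)^2/6 + (6.6905)^2/15
  = 0.1095 + 4.3646 + 2.9842 = 7.4584
Step 3: Objective decrease = 0.5 * g^T H^(-1) g = 3.7292


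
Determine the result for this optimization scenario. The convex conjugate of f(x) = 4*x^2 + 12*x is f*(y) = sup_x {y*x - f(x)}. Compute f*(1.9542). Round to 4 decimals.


f*(y) = sup_x {y*x - a*x^2 - b*x} = sup_x {(y-b)*x - a*x^2}
FOC: (y - b) - 2a*x = 0 => x* = (y - b)/(2a)
x* = (1.9542 - 12)/(2*4) = -1.2557
f*(1.9542) = (y-b)^2/(4a) = (1.9542 - 12)^2/(4*4)
= 100.9181/16 = 6.3074


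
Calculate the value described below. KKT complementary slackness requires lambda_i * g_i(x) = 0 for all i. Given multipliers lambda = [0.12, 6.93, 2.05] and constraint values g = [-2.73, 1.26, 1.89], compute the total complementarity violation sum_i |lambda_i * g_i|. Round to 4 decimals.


KKT complementary slackness check:
lambda_1 * g_1 = 0.12 * -2.73 = -0.3276
lambda_2 * g_2 = 6.93 * 1.26 = 8.7318
lambda_3 * g_3 = 2.05 * 1.89 = 3.8745
Total violation = 0.3276 + 8.7318 + 3.8745 = 12.9339


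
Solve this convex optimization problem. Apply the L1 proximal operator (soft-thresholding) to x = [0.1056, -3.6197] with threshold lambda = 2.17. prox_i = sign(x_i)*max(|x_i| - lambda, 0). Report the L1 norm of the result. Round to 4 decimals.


Soft-thresholding with lambda = 2.17:
prox(0.1056) = sign(0.1056)*max(|0.1056| - 2.17, 0) = 0.0
prox(-3.6197) = sign(-3.6197)*max(|-3.6197| - 2.17, 0) = -1.4497
prox(x) = [0.0, -1.4497]
||prox(x)||_1 = 0.0 + 1.4497 = 1.4497


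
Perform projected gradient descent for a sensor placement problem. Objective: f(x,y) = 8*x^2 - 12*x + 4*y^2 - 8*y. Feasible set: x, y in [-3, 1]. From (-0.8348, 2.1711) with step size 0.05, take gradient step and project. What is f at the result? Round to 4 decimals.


Step 1: Compute gradient at (-0.8348, 2.1711).
grad_x = 2*8*-0.8348 - 12 = -25.3568
grad_y = 2*4*2.1711 - 8 = 9.3688
Step 2: Gradient step.
x_raw = -0.8348 - 0.05*-25.3568 = 0.433
y_raw = 2.1711 - 0.05*9.3688 = 1.7027
Step 3: Project onto [-3, 1].
x_proj = clip(0.433) = 0.433
y_proj = clip(1.7027) = 1.0
Step 4: Evaluate f.
f(0.433, 1.0) = -7.6963


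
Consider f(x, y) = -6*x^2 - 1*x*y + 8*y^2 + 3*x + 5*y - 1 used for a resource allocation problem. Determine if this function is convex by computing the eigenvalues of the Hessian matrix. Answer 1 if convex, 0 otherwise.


The Hessian of f(x,y) = -6*x^2 - 1*x*y + 8*y^2 + 3*x + 5*y - 1 is:
H = [[-12, -1], [-1, 16]]
Trace = -12 + 16 = 4
Determinant = -12*16 - (-1)^2 = -193
Discriminant = (4)^2 - 4*-193 = 788.0
Eigenvalues: lambda_1 = -12.0357, lambda_2 = 16.0357
The function is not convex.

0


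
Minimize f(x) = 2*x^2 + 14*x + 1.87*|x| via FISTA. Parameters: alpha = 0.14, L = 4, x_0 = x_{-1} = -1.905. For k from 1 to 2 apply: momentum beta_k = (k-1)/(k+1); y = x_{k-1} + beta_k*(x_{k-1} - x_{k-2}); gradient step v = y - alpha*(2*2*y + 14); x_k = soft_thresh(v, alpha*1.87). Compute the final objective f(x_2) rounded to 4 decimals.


FISTA on f(x) = 2*x^2 + 14*x + 1.87*|x|
L = 4, alpha = 0.14
Iteration 1: beta = 0.0, y = -1.905 + 0.0*(-1.905 + 1.905) = -1.905
  grad(y) = 6.38, v = y - alpha*grad = -2.7982
  prox(v) = soft_thresh(-2.7982, 0.2618) = -2.5364
Iteration 2: beta = 0.3333, y = -2.5364 + 0.3333*(-2.5364 + 1.905) = -2.7469
  grad(y) = 3.0125, v = y - alpha*grad = -3.1686
  prox(v) = soft_thresh(-3.1686, 0.2618) = -2.9068
f(x_2) = 2*(-2.9068)^2 + 14*(-2.9068) + 1.87*|-2.9068| = -18.3605


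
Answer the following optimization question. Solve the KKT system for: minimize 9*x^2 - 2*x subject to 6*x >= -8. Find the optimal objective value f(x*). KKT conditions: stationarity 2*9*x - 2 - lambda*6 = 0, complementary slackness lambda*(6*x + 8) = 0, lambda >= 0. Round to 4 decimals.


Step 1: Try lambda = 0 (constraint inactive).
Stationarity: 2*9*x - 2 = 0
x* = 2/(2*9) = 1/9 = 0.1111 (rounded; the exact value 1/9 is used below)
Check constraint: 6*0.1111 = 0.6666 >= -8 -- satisfied.
Step 2: Compute optimal value.
f(x*) = 9*(1/9)^2 - 2*(1/9) = -0.1111


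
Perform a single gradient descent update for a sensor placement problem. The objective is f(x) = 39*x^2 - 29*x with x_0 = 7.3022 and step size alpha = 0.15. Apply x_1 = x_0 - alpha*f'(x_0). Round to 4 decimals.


We compute the gradient at x_0 and apply the update.
f'(x) = 78*x - 29
f'(7.3022) = 78*7.3022 - 29 = 540.5716
x_1 = 7.3022 - 0.15*540.5716 = -73.7835


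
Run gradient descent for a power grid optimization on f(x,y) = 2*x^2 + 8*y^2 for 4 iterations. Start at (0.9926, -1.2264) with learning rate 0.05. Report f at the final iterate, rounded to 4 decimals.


Gradient descent on f(x,y) = 2*x^2 + 8*y^2.
Starting point: (0.9926, -1.2264), alpha = 0.05
Step 1: grad_x = 2*2*0.9926 = 3.9704, grad_y = 2*8*-1.2264 = -19.6224
  x_1 = 0.9926 - 0.05*3.9704 = 0.7941
  y_1 = -1.2264 - 0.05*-19.6224 = -0.2453
Step 2: grad_x = 2*2*0.7941 = 3.1763, grad_y = 2*8*-0.2453 = -3.9245
  x_2 = 0.7941 - 0.05*3.1763 = 0.6353
  y_2 = -0.2453 - 0.05*-3.9245 = -0.0491
Step 3: grad_x = 2*2*0.6353 = 2.5411, grad_y = 2*8*-0.0491 = -0.7849
  x_3 = 0.6353 - 0.05*2.5411 = 0.5082
  y_3 = -0.0491 - 0.05*-0.7849 = -0.0098
Step 4: grad_x = 2*2*0.5082 = 2.0328, grad_y = 2*8*-0.0098 = -0.157
  x_4 = 0.5082 - 0.05*2.0328 = 0.4066
  y_4 = -0.0098 - 0.05*-0.157 = -0.002
f(0.4066, -0.002) = 2*0.4066^2 + 8*(-0.002)^2 = 0.3306


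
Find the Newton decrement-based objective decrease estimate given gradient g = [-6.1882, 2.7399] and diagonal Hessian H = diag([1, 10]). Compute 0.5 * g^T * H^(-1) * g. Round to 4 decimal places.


Step 1: H is diagonal, so H^(-1) * g = [-6.1882, 0.274].
Step 2: g^T H^(-1) g = sum_i g_i^2 / H_ii
  = (-6.1882)^2/1 + (2.7399)^2/10
  = 38.2938 + 0.7507 = 39.0445
Step 3: Objective decrease = 0.5 * g^T H^(-1) g = 19.5223


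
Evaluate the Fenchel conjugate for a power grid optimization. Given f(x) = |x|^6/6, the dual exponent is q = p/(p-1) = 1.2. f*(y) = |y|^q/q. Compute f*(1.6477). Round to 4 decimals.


The conjugate exponent q satisfies 1/p + 1/q = 1.
p = 6, so q = 6/(6 - 1) = 1.2
|y|^q = 1.6477^1.2 = 1.8208
f*(1.6477) = 1.8208 / 1.2 = 1.5173


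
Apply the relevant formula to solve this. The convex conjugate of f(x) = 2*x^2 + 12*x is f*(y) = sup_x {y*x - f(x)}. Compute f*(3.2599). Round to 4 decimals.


f*(y) = sup_x {y*x - a*x^2 - b*x} = sup_x {(y-b)*x - a*x^2}
FOC: (y - b) - 2a*x = 0 => x* = (y - b)/(2a)
x* = (3.2599 - 12)/(2*2) = -2.185
f*(3.2599) = (y-b)^2/(4a) = (3.2599 - 12)^2/(4*2)
= 76.3893/8 = 9.5487


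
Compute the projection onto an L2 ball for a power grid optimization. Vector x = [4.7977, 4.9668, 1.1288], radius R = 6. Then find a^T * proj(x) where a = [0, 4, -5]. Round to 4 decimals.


Step 1: Compute ||x|| (intermediates to 6 decimals).
||x|| = sqrt(4.7977^2 + 4.9668^2 + 1.1288^2) = 6.997229
Step 2: Project.
Since ||x|| > R, scale = R/||x|| = 6/6.997229 = 0.857482, proj(x) = scale * x
proj(x) = [4.113941, 4.258942, 0.967926]
Step 3: Dot product.
a^T * proj(x) = 0*4.113941 + 4*4.258942 - 5*0.967926 = 12.1961


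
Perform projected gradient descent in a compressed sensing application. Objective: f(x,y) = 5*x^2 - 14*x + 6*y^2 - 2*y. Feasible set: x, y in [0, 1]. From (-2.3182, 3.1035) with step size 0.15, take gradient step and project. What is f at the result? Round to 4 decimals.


Step 1: Compute gradient at (-2.3182, 3.1035).
grad_x = 2*5*-2.3182 - 14 = -37.182
grad_y = 2*6*3.1035 - 2 = 35.242
Step 2: Gradient step.
x_raw = -2.3182 - 0.15*-37.182 = 3.2591
y_raw = 3.1035 - 0.15*35.242 = -2.1828
Step 3: Project onto [0, 1].
x_proj = clip(3.2591) = 1.0
y_proj = clip(-2.1828) = 0.0
Step 4: Evaluate f.
f(1.0, 0.0) = -9.0
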